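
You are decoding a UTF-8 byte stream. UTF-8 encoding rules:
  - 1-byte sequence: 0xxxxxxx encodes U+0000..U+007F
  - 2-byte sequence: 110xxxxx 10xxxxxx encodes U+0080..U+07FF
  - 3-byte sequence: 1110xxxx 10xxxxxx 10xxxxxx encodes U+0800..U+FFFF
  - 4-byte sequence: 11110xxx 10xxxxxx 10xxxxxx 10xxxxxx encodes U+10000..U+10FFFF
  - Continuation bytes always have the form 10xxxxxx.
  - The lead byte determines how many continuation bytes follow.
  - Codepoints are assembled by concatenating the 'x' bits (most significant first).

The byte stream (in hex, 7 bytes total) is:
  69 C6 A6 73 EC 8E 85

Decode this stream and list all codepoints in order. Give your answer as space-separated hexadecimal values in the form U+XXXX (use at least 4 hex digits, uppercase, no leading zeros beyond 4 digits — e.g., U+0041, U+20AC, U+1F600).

Byte[0]=69: 1-byte ASCII. cp=U+0069
Byte[1]=C6: 2-byte lead, need 1 cont bytes. acc=0x6
Byte[2]=A6: continuation. acc=(acc<<6)|0x26=0x1A6
Completed: cp=U+01A6 (starts at byte 1)
Byte[3]=73: 1-byte ASCII. cp=U+0073
Byte[4]=EC: 3-byte lead, need 2 cont bytes. acc=0xC
Byte[5]=8E: continuation. acc=(acc<<6)|0x0E=0x30E
Byte[6]=85: continuation. acc=(acc<<6)|0x05=0xC385
Completed: cp=U+C385 (starts at byte 4)

Answer: U+0069 U+01A6 U+0073 U+C385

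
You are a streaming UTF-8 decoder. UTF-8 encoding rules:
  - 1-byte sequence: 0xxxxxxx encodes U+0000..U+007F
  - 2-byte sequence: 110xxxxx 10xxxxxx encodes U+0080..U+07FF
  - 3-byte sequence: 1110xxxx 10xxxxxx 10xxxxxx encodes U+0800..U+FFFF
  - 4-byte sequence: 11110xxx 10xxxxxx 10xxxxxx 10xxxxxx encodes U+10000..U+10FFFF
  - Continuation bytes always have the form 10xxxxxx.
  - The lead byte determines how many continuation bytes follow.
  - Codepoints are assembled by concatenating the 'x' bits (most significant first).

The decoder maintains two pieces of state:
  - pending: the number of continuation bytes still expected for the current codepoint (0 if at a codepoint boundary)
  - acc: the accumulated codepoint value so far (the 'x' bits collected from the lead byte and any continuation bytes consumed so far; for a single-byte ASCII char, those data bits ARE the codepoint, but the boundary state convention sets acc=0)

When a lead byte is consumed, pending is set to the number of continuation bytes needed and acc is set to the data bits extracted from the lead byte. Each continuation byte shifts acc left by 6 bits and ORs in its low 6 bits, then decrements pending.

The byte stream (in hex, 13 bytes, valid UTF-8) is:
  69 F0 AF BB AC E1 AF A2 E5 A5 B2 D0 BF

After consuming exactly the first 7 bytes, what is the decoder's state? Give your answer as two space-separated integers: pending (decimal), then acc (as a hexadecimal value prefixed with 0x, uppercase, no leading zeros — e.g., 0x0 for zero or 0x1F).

Answer: 1 0x6F

Derivation:
Byte[0]=69: 1-byte. pending=0, acc=0x0
Byte[1]=F0: 4-byte lead. pending=3, acc=0x0
Byte[2]=AF: continuation. acc=(acc<<6)|0x2F=0x2F, pending=2
Byte[3]=BB: continuation. acc=(acc<<6)|0x3B=0xBFB, pending=1
Byte[4]=AC: continuation. acc=(acc<<6)|0x2C=0x2FEEC, pending=0
Byte[5]=E1: 3-byte lead. pending=2, acc=0x1
Byte[6]=AF: continuation. acc=(acc<<6)|0x2F=0x6F, pending=1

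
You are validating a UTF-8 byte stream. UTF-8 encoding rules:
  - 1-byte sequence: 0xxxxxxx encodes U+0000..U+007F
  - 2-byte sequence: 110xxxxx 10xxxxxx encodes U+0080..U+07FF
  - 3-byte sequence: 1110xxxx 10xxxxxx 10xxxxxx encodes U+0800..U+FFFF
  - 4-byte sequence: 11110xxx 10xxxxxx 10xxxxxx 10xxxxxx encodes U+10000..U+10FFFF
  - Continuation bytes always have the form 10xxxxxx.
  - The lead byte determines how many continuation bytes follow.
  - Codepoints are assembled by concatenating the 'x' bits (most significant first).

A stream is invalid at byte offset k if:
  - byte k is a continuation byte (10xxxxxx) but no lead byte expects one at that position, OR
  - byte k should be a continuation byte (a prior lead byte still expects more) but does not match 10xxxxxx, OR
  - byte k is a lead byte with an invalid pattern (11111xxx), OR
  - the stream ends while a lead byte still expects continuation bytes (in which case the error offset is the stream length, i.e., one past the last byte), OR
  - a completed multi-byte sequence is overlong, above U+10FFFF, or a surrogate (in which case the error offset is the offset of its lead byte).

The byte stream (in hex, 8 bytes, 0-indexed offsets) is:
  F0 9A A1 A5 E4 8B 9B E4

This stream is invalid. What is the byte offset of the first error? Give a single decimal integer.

Answer: 8

Derivation:
Byte[0]=F0: 4-byte lead, need 3 cont bytes. acc=0x0
Byte[1]=9A: continuation. acc=(acc<<6)|0x1A=0x1A
Byte[2]=A1: continuation. acc=(acc<<6)|0x21=0x6A1
Byte[3]=A5: continuation. acc=(acc<<6)|0x25=0x1A865
Completed: cp=U+1A865 (starts at byte 0)
Byte[4]=E4: 3-byte lead, need 2 cont bytes. acc=0x4
Byte[5]=8B: continuation. acc=(acc<<6)|0x0B=0x10B
Byte[6]=9B: continuation. acc=(acc<<6)|0x1B=0x42DB
Completed: cp=U+42DB (starts at byte 4)
Byte[7]=E4: 3-byte lead, need 2 cont bytes. acc=0x4
Byte[8]: stream ended, expected continuation. INVALID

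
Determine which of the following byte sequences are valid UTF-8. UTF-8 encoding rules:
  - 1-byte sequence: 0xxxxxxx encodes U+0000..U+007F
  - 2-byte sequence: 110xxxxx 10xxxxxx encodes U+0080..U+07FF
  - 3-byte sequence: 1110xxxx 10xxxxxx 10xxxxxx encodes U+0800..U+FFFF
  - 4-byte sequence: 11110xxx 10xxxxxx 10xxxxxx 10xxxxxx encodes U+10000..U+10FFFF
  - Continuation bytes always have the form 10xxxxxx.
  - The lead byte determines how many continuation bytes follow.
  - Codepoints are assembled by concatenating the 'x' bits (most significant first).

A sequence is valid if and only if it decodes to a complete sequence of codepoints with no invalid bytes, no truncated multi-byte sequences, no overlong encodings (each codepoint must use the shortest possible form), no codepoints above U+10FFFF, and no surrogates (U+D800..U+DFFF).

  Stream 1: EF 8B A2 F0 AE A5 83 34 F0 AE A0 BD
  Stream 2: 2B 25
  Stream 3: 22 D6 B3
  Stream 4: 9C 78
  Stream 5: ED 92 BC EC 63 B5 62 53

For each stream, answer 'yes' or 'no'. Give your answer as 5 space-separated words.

Answer: yes yes yes no no

Derivation:
Stream 1: decodes cleanly. VALID
Stream 2: decodes cleanly. VALID
Stream 3: decodes cleanly. VALID
Stream 4: error at byte offset 0. INVALID
Stream 5: error at byte offset 4. INVALID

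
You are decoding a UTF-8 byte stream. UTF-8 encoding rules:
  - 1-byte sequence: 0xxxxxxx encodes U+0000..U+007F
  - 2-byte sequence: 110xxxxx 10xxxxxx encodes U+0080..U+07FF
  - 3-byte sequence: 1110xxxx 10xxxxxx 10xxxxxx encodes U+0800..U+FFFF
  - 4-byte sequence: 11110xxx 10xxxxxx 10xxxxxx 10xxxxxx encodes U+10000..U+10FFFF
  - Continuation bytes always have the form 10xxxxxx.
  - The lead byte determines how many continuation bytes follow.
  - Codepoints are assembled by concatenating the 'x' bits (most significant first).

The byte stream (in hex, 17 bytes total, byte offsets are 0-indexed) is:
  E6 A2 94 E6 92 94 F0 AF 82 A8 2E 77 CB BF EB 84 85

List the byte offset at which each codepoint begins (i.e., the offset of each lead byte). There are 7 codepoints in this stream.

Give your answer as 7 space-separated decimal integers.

Answer: 0 3 6 10 11 12 14

Derivation:
Byte[0]=E6: 3-byte lead, need 2 cont bytes. acc=0x6
Byte[1]=A2: continuation. acc=(acc<<6)|0x22=0x1A2
Byte[2]=94: continuation. acc=(acc<<6)|0x14=0x6894
Completed: cp=U+6894 (starts at byte 0)
Byte[3]=E6: 3-byte lead, need 2 cont bytes. acc=0x6
Byte[4]=92: continuation. acc=(acc<<6)|0x12=0x192
Byte[5]=94: continuation. acc=(acc<<6)|0x14=0x6494
Completed: cp=U+6494 (starts at byte 3)
Byte[6]=F0: 4-byte lead, need 3 cont bytes. acc=0x0
Byte[7]=AF: continuation. acc=(acc<<6)|0x2F=0x2F
Byte[8]=82: continuation. acc=(acc<<6)|0x02=0xBC2
Byte[9]=A8: continuation. acc=(acc<<6)|0x28=0x2F0A8
Completed: cp=U+2F0A8 (starts at byte 6)
Byte[10]=2E: 1-byte ASCII. cp=U+002E
Byte[11]=77: 1-byte ASCII. cp=U+0077
Byte[12]=CB: 2-byte lead, need 1 cont bytes. acc=0xB
Byte[13]=BF: continuation. acc=(acc<<6)|0x3F=0x2FF
Completed: cp=U+02FF (starts at byte 12)
Byte[14]=EB: 3-byte lead, need 2 cont bytes. acc=0xB
Byte[15]=84: continuation. acc=(acc<<6)|0x04=0x2C4
Byte[16]=85: continuation. acc=(acc<<6)|0x05=0xB105
Completed: cp=U+B105 (starts at byte 14)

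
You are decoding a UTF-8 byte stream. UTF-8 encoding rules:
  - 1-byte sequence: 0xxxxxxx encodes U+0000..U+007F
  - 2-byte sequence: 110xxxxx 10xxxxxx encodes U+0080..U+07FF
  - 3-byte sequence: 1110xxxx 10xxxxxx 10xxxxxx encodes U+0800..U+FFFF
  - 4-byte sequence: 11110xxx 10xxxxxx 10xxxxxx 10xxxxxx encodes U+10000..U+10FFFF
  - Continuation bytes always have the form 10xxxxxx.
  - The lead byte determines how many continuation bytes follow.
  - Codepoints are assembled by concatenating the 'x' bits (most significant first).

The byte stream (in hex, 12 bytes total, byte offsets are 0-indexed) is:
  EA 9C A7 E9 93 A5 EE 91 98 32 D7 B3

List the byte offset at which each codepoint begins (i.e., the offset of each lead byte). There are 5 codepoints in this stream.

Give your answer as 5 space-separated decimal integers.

Byte[0]=EA: 3-byte lead, need 2 cont bytes. acc=0xA
Byte[1]=9C: continuation. acc=(acc<<6)|0x1C=0x29C
Byte[2]=A7: continuation. acc=(acc<<6)|0x27=0xA727
Completed: cp=U+A727 (starts at byte 0)
Byte[3]=E9: 3-byte lead, need 2 cont bytes. acc=0x9
Byte[4]=93: continuation. acc=(acc<<6)|0x13=0x253
Byte[5]=A5: continuation. acc=(acc<<6)|0x25=0x94E5
Completed: cp=U+94E5 (starts at byte 3)
Byte[6]=EE: 3-byte lead, need 2 cont bytes. acc=0xE
Byte[7]=91: continuation. acc=(acc<<6)|0x11=0x391
Byte[8]=98: continuation. acc=(acc<<6)|0x18=0xE458
Completed: cp=U+E458 (starts at byte 6)
Byte[9]=32: 1-byte ASCII. cp=U+0032
Byte[10]=D7: 2-byte lead, need 1 cont bytes. acc=0x17
Byte[11]=B3: continuation. acc=(acc<<6)|0x33=0x5F3
Completed: cp=U+05F3 (starts at byte 10)

Answer: 0 3 6 9 10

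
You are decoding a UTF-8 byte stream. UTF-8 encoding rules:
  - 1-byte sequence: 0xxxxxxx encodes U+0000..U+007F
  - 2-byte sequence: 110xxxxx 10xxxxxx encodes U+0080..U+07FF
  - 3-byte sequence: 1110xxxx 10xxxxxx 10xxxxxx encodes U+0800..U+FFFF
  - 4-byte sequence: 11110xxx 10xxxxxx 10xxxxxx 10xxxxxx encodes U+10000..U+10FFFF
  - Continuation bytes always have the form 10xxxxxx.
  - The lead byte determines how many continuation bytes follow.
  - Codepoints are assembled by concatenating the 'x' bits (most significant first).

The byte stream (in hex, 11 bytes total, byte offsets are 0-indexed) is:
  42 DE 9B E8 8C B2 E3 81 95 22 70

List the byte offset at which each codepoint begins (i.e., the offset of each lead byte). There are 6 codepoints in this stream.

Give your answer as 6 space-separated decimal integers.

Answer: 0 1 3 6 9 10

Derivation:
Byte[0]=42: 1-byte ASCII. cp=U+0042
Byte[1]=DE: 2-byte lead, need 1 cont bytes. acc=0x1E
Byte[2]=9B: continuation. acc=(acc<<6)|0x1B=0x79B
Completed: cp=U+079B (starts at byte 1)
Byte[3]=E8: 3-byte lead, need 2 cont bytes. acc=0x8
Byte[4]=8C: continuation. acc=(acc<<6)|0x0C=0x20C
Byte[5]=B2: continuation. acc=(acc<<6)|0x32=0x8332
Completed: cp=U+8332 (starts at byte 3)
Byte[6]=E3: 3-byte lead, need 2 cont bytes. acc=0x3
Byte[7]=81: continuation. acc=(acc<<6)|0x01=0xC1
Byte[8]=95: continuation. acc=(acc<<6)|0x15=0x3055
Completed: cp=U+3055 (starts at byte 6)
Byte[9]=22: 1-byte ASCII. cp=U+0022
Byte[10]=70: 1-byte ASCII. cp=U+0070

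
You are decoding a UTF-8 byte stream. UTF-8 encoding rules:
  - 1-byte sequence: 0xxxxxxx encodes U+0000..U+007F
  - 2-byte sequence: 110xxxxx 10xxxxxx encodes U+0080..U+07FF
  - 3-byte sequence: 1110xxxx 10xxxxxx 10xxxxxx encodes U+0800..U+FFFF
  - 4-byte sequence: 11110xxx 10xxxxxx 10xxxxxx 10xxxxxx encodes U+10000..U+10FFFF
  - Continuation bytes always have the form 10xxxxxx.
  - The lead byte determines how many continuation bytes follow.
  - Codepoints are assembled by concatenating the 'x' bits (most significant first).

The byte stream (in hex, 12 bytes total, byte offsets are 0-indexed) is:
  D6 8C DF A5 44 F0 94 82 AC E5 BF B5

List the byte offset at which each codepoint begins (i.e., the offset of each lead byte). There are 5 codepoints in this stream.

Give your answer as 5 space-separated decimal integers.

Byte[0]=D6: 2-byte lead, need 1 cont bytes. acc=0x16
Byte[1]=8C: continuation. acc=(acc<<6)|0x0C=0x58C
Completed: cp=U+058C (starts at byte 0)
Byte[2]=DF: 2-byte lead, need 1 cont bytes. acc=0x1F
Byte[3]=A5: continuation. acc=(acc<<6)|0x25=0x7E5
Completed: cp=U+07E5 (starts at byte 2)
Byte[4]=44: 1-byte ASCII. cp=U+0044
Byte[5]=F0: 4-byte lead, need 3 cont bytes. acc=0x0
Byte[6]=94: continuation. acc=(acc<<6)|0x14=0x14
Byte[7]=82: continuation. acc=(acc<<6)|0x02=0x502
Byte[8]=AC: continuation. acc=(acc<<6)|0x2C=0x140AC
Completed: cp=U+140AC (starts at byte 5)
Byte[9]=E5: 3-byte lead, need 2 cont bytes. acc=0x5
Byte[10]=BF: continuation. acc=(acc<<6)|0x3F=0x17F
Byte[11]=B5: continuation. acc=(acc<<6)|0x35=0x5FF5
Completed: cp=U+5FF5 (starts at byte 9)

Answer: 0 2 4 5 9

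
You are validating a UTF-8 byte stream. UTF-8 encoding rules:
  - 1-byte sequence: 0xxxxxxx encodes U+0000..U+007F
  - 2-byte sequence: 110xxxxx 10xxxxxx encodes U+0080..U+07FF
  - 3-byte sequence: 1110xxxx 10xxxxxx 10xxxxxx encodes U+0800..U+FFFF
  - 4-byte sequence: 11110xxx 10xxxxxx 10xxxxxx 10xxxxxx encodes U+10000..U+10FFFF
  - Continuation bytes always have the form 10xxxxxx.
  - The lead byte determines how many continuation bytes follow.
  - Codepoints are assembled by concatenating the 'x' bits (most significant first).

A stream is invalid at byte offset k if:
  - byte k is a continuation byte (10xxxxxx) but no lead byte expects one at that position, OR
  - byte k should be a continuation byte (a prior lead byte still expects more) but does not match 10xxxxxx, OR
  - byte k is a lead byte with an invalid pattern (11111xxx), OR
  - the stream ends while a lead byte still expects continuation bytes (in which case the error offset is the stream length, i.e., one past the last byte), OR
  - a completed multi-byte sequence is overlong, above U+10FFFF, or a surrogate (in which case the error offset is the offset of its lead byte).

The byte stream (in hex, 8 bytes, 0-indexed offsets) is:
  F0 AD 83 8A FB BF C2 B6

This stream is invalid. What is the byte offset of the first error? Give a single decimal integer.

Answer: 4

Derivation:
Byte[0]=F0: 4-byte lead, need 3 cont bytes. acc=0x0
Byte[1]=AD: continuation. acc=(acc<<6)|0x2D=0x2D
Byte[2]=83: continuation. acc=(acc<<6)|0x03=0xB43
Byte[3]=8A: continuation. acc=(acc<<6)|0x0A=0x2D0CA
Completed: cp=U+2D0CA (starts at byte 0)
Byte[4]=FB: INVALID lead byte (not 0xxx/110x/1110/11110)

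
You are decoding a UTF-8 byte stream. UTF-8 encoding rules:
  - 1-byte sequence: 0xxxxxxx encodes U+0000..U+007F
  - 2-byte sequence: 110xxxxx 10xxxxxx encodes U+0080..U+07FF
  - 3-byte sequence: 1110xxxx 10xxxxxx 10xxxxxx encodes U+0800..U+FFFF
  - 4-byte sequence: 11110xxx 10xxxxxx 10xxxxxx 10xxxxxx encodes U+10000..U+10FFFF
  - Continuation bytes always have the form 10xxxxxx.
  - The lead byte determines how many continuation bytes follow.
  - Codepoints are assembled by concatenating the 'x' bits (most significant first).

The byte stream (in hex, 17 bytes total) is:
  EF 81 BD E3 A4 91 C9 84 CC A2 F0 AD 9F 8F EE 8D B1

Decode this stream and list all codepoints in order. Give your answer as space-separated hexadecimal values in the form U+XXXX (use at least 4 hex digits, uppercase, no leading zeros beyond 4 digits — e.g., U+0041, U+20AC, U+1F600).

Byte[0]=EF: 3-byte lead, need 2 cont bytes. acc=0xF
Byte[1]=81: continuation. acc=(acc<<6)|0x01=0x3C1
Byte[2]=BD: continuation. acc=(acc<<6)|0x3D=0xF07D
Completed: cp=U+F07D (starts at byte 0)
Byte[3]=E3: 3-byte lead, need 2 cont bytes. acc=0x3
Byte[4]=A4: continuation. acc=(acc<<6)|0x24=0xE4
Byte[5]=91: continuation. acc=(acc<<6)|0x11=0x3911
Completed: cp=U+3911 (starts at byte 3)
Byte[6]=C9: 2-byte lead, need 1 cont bytes. acc=0x9
Byte[7]=84: continuation. acc=(acc<<6)|0x04=0x244
Completed: cp=U+0244 (starts at byte 6)
Byte[8]=CC: 2-byte lead, need 1 cont bytes. acc=0xC
Byte[9]=A2: continuation. acc=(acc<<6)|0x22=0x322
Completed: cp=U+0322 (starts at byte 8)
Byte[10]=F0: 4-byte lead, need 3 cont bytes. acc=0x0
Byte[11]=AD: continuation. acc=(acc<<6)|0x2D=0x2D
Byte[12]=9F: continuation. acc=(acc<<6)|0x1F=0xB5F
Byte[13]=8F: continuation. acc=(acc<<6)|0x0F=0x2D7CF
Completed: cp=U+2D7CF (starts at byte 10)
Byte[14]=EE: 3-byte lead, need 2 cont bytes. acc=0xE
Byte[15]=8D: continuation. acc=(acc<<6)|0x0D=0x38D
Byte[16]=B1: continuation. acc=(acc<<6)|0x31=0xE371
Completed: cp=U+E371 (starts at byte 14)

Answer: U+F07D U+3911 U+0244 U+0322 U+2D7CF U+E371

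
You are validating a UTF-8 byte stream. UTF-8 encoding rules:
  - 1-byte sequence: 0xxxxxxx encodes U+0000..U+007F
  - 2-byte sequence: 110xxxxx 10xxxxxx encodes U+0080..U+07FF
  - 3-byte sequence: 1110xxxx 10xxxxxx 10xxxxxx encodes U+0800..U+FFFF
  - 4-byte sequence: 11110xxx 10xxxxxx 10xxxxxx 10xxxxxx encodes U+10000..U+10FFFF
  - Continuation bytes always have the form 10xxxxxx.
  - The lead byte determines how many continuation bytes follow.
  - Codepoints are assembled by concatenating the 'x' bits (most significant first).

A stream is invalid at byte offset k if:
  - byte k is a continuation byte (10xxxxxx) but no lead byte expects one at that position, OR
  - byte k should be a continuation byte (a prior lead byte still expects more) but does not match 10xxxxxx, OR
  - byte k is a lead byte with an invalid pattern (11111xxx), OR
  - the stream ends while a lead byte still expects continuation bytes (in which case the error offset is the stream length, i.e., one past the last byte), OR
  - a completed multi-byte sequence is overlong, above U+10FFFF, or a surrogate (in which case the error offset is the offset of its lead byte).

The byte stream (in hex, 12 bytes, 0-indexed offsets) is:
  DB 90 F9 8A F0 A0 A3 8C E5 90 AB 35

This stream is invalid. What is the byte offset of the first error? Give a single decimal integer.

Byte[0]=DB: 2-byte lead, need 1 cont bytes. acc=0x1B
Byte[1]=90: continuation. acc=(acc<<6)|0x10=0x6D0
Completed: cp=U+06D0 (starts at byte 0)
Byte[2]=F9: INVALID lead byte (not 0xxx/110x/1110/11110)

Answer: 2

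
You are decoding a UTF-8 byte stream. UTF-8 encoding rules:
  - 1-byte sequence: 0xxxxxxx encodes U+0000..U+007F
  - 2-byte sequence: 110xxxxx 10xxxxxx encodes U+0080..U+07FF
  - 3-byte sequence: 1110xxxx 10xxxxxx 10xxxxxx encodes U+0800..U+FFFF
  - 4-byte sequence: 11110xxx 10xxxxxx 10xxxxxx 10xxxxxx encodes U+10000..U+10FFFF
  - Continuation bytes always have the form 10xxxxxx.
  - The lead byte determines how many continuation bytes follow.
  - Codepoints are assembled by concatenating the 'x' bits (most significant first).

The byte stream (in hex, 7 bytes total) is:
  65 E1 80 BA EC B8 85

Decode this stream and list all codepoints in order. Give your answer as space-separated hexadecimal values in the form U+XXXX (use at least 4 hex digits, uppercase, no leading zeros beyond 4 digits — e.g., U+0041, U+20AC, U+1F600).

Byte[0]=65: 1-byte ASCII. cp=U+0065
Byte[1]=E1: 3-byte lead, need 2 cont bytes. acc=0x1
Byte[2]=80: continuation. acc=(acc<<6)|0x00=0x40
Byte[3]=BA: continuation. acc=(acc<<6)|0x3A=0x103A
Completed: cp=U+103A (starts at byte 1)
Byte[4]=EC: 3-byte lead, need 2 cont bytes. acc=0xC
Byte[5]=B8: continuation. acc=(acc<<6)|0x38=0x338
Byte[6]=85: continuation. acc=(acc<<6)|0x05=0xCE05
Completed: cp=U+CE05 (starts at byte 4)

Answer: U+0065 U+103A U+CE05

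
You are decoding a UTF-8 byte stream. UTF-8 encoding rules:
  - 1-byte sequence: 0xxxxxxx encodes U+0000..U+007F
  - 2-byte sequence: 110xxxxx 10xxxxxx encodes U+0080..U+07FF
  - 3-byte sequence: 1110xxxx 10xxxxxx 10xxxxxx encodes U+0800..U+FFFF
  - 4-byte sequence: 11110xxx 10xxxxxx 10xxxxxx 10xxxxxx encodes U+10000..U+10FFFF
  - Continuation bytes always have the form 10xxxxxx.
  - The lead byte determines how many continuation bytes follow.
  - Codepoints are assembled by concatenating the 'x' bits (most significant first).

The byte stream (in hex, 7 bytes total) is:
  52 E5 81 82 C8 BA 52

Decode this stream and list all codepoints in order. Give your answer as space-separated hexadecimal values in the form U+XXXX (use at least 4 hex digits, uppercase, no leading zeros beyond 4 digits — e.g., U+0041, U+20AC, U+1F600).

Answer: U+0052 U+5042 U+023A U+0052

Derivation:
Byte[0]=52: 1-byte ASCII. cp=U+0052
Byte[1]=E5: 3-byte lead, need 2 cont bytes. acc=0x5
Byte[2]=81: continuation. acc=(acc<<6)|0x01=0x141
Byte[3]=82: continuation. acc=(acc<<6)|0x02=0x5042
Completed: cp=U+5042 (starts at byte 1)
Byte[4]=C8: 2-byte lead, need 1 cont bytes. acc=0x8
Byte[5]=BA: continuation. acc=(acc<<6)|0x3A=0x23A
Completed: cp=U+023A (starts at byte 4)
Byte[6]=52: 1-byte ASCII. cp=U+0052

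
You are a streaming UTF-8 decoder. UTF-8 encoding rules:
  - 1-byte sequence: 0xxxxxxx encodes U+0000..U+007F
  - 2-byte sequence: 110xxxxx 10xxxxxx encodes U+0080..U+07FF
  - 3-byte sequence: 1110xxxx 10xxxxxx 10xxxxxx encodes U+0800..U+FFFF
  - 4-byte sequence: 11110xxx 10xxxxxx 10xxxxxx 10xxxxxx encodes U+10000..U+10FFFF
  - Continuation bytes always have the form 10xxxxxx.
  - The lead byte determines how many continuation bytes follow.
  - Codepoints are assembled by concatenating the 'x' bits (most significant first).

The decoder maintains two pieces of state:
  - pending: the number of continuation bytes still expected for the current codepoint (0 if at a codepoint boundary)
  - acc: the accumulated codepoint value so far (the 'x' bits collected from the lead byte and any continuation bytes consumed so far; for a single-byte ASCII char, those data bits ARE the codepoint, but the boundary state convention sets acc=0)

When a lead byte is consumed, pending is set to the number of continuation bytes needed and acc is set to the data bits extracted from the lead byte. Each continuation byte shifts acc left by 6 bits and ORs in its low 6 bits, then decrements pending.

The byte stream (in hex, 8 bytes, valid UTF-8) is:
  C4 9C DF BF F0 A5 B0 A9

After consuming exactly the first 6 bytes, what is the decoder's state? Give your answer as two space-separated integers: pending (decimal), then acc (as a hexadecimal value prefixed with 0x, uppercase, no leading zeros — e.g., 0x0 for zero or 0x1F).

Answer: 2 0x25

Derivation:
Byte[0]=C4: 2-byte lead. pending=1, acc=0x4
Byte[1]=9C: continuation. acc=(acc<<6)|0x1C=0x11C, pending=0
Byte[2]=DF: 2-byte lead. pending=1, acc=0x1F
Byte[3]=BF: continuation. acc=(acc<<6)|0x3F=0x7FF, pending=0
Byte[4]=F0: 4-byte lead. pending=3, acc=0x0
Byte[5]=A5: continuation. acc=(acc<<6)|0x25=0x25, pending=2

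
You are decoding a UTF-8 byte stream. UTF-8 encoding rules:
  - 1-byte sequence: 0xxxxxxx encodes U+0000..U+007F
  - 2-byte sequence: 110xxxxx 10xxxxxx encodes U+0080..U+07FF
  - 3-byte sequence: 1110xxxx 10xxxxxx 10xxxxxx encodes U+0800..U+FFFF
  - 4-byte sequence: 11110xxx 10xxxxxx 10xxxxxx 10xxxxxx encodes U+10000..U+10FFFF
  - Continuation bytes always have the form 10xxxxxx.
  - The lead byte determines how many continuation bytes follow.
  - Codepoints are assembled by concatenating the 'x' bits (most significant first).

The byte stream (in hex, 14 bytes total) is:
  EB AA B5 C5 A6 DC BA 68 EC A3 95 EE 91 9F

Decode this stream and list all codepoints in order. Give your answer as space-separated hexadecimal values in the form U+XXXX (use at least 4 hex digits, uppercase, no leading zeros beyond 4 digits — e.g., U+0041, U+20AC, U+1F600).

Byte[0]=EB: 3-byte lead, need 2 cont bytes. acc=0xB
Byte[1]=AA: continuation. acc=(acc<<6)|0x2A=0x2EA
Byte[2]=B5: continuation. acc=(acc<<6)|0x35=0xBAB5
Completed: cp=U+BAB5 (starts at byte 0)
Byte[3]=C5: 2-byte lead, need 1 cont bytes. acc=0x5
Byte[4]=A6: continuation. acc=(acc<<6)|0x26=0x166
Completed: cp=U+0166 (starts at byte 3)
Byte[5]=DC: 2-byte lead, need 1 cont bytes. acc=0x1C
Byte[6]=BA: continuation. acc=(acc<<6)|0x3A=0x73A
Completed: cp=U+073A (starts at byte 5)
Byte[7]=68: 1-byte ASCII. cp=U+0068
Byte[8]=EC: 3-byte lead, need 2 cont bytes. acc=0xC
Byte[9]=A3: continuation. acc=(acc<<6)|0x23=0x323
Byte[10]=95: continuation. acc=(acc<<6)|0x15=0xC8D5
Completed: cp=U+C8D5 (starts at byte 8)
Byte[11]=EE: 3-byte lead, need 2 cont bytes. acc=0xE
Byte[12]=91: continuation. acc=(acc<<6)|0x11=0x391
Byte[13]=9F: continuation. acc=(acc<<6)|0x1F=0xE45F
Completed: cp=U+E45F (starts at byte 11)

Answer: U+BAB5 U+0166 U+073A U+0068 U+C8D5 U+E45F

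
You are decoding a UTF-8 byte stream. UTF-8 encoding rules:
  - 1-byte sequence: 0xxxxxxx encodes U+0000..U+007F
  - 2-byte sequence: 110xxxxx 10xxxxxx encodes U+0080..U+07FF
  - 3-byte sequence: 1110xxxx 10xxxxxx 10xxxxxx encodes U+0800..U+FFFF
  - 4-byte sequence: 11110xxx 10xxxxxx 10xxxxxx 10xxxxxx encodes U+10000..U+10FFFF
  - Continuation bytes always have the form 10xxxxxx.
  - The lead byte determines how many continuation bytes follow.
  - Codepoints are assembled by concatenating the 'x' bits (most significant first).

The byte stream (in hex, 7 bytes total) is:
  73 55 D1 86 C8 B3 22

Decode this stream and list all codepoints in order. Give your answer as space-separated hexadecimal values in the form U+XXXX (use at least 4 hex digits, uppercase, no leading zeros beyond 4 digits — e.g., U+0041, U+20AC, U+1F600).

Answer: U+0073 U+0055 U+0446 U+0233 U+0022

Derivation:
Byte[0]=73: 1-byte ASCII. cp=U+0073
Byte[1]=55: 1-byte ASCII. cp=U+0055
Byte[2]=D1: 2-byte lead, need 1 cont bytes. acc=0x11
Byte[3]=86: continuation. acc=(acc<<6)|0x06=0x446
Completed: cp=U+0446 (starts at byte 2)
Byte[4]=C8: 2-byte lead, need 1 cont bytes. acc=0x8
Byte[5]=B3: continuation. acc=(acc<<6)|0x33=0x233
Completed: cp=U+0233 (starts at byte 4)
Byte[6]=22: 1-byte ASCII. cp=U+0022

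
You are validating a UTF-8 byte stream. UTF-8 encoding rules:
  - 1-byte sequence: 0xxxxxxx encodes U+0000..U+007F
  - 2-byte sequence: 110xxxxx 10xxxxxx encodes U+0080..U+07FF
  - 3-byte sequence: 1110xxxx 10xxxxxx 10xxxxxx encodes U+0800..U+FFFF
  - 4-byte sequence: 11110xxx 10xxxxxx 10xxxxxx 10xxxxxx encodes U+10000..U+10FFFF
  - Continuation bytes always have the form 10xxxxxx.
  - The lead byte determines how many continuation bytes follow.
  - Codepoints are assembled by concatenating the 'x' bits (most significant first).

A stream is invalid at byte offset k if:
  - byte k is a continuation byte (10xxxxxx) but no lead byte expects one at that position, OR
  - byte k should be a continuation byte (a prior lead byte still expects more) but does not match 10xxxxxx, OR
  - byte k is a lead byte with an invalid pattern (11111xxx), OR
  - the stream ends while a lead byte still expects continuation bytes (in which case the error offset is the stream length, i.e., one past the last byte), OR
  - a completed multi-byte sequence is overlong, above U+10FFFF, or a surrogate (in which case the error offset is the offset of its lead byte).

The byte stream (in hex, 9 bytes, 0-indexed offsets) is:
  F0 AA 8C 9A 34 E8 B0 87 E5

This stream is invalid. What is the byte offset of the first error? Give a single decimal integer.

Byte[0]=F0: 4-byte lead, need 3 cont bytes. acc=0x0
Byte[1]=AA: continuation. acc=(acc<<6)|0x2A=0x2A
Byte[2]=8C: continuation. acc=(acc<<6)|0x0C=0xA8C
Byte[3]=9A: continuation. acc=(acc<<6)|0x1A=0x2A31A
Completed: cp=U+2A31A (starts at byte 0)
Byte[4]=34: 1-byte ASCII. cp=U+0034
Byte[5]=E8: 3-byte lead, need 2 cont bytes. acc=0x8
Byte[6]=B0: continuation. acc=(acc<<6)|0x30=0x230
Byte[7]=87: continuation. acc=(acc<<6)|0x07=0x8C07
Completed: cp=U+8C07 (starts at byte 5)
Byte[8]=E5: 3-byte lead, need 2 cont bytes. acc=0x5
Byte[9]: stream ended, expected continuation. INVALID

Answer: 9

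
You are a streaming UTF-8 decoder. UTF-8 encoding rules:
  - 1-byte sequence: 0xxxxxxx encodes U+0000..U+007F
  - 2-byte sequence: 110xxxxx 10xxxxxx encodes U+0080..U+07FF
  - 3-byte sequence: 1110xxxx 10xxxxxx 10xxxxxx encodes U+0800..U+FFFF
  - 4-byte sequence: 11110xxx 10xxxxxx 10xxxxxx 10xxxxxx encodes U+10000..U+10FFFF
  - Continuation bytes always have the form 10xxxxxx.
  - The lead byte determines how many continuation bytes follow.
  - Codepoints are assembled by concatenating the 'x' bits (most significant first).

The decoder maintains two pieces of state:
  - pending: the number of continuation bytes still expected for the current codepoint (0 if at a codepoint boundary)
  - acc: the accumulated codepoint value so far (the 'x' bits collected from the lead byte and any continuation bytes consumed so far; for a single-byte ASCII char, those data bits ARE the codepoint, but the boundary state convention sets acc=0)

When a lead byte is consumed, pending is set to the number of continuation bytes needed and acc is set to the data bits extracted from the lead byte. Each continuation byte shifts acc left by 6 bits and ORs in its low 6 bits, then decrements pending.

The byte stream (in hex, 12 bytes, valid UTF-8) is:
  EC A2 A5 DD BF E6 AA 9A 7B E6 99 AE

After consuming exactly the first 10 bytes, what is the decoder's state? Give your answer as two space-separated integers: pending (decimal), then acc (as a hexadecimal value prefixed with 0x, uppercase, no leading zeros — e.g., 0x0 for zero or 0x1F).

Byte[0]=EC: 3-byte lead. pending=2, acc=0xC
Byte[1]=A2: continuation. acc=(acc<<6)|0x22=0x322, pending=1
Byte[2]=A5: continuation. acc=(acc<<6)|0x25=0xC8A5, pending=0
Byte[3]=DD: 2-byte lead. pending=1, acc=0x1D
Byte[4]=BF: continuation. acc=(acc<<6)|0x3F=0x77F, pending=0
Byte[5]=E6: 3-byte lead. pending=2, acc=0x6
Byte[6]=AA: continuation. acc=(acc<<6)|0x2A=0x1AA, pending=1
Byte[7]=9A: continuation. acc=(acc<<6)|0x1A=0x6A9A, pending=0
Byte[8]=7B: 1-byte. pending=0, acc=0x0
Byte[9]=E6: 3-byte lead. pending=2, acc=0x6

Answer: 2 0x6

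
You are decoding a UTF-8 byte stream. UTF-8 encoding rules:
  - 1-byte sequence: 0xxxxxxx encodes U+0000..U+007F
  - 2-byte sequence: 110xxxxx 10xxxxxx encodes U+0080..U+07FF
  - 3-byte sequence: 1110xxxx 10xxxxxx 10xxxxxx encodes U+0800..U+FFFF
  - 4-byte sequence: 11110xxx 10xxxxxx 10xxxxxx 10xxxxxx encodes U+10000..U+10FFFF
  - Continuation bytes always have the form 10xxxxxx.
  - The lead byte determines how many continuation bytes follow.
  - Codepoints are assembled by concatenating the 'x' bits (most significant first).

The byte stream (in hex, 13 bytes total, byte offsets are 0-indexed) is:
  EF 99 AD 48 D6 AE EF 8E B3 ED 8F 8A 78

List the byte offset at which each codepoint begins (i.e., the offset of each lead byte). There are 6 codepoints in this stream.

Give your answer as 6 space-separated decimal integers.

Answer: 0 3 4 6 9 12

Derivation:
Byte[0]=EF: 3-byte lead, need 2 cont bytes. acc=0xF
Byte[1]=99: continuation. acc=(acc<<6)|0x19=0x3D9
Byte[2]=AD: continuation. acc=(acc<<6)|0x2D=0xF66D
Completed: cp=U+F66D (starts at byte 0)
Byte[3]=48: 1-byte ASCII. cp=U+0048
Byte[4]=D6: 2-byte lead, need 1 cont bytes. acc=0x16
Byte[5]=AE: continuation. acc=(acc<<6)|0x2E=0x5AE
Completed: cp=U+05AE (starts at byte 4)
Byte[6]=EF: 3-byte lead, need 2 cont bytes. acc=0xF
Byte[7]=8E: continuation. acc=(acc<<6)|0x0E=0x3CE
Byte[8]=B3: continuation. acc=(acc<<6)|0x33=0xF3B3
Completed: cp=U+F3B3 (starts at byte 6)
Byte[9]=ED: 3-byte lead, need 2 cont bytes. acc=0xD
Byte[10]=8F: continuation. acc=(acc<<6)|0x0F=0x34F
Byte[11]=8A: continuation. acc=(acc<<6)|0x0A=0xD3CA
Completed: cp=U+D3CA (starts at byte 9)
Byte[12]=78: 1-byte ASCII. cp=U+0078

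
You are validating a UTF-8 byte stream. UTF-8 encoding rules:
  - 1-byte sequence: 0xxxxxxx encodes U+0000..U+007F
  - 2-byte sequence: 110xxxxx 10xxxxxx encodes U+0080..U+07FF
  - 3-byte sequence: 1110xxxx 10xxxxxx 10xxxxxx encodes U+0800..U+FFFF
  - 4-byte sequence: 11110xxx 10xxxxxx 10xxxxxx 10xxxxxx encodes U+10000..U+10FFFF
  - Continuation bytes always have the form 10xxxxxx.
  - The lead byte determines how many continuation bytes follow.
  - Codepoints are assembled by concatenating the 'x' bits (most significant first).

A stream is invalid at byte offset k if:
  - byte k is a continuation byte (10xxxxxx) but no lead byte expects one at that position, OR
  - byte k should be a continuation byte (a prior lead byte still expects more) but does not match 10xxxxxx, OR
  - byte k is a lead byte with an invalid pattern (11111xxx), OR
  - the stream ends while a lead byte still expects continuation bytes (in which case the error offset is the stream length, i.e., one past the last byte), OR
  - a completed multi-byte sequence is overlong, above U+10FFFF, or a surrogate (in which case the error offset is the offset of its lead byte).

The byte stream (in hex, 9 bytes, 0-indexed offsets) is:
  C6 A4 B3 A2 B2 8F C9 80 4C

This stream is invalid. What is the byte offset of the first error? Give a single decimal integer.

Answer: 2

Derivation:
Byte[0]=C6: 2-byte lead, need 1 cont bytes. acc=0x6
Byte[1]=A4: continuation. acc=(acc<<6)|0x24=0x1A4
Completed: cp=U+01A4 (starts at byte 0)
Byte[2]=B3: INVALID lead byte (not 0xxx/110x/1110/11110)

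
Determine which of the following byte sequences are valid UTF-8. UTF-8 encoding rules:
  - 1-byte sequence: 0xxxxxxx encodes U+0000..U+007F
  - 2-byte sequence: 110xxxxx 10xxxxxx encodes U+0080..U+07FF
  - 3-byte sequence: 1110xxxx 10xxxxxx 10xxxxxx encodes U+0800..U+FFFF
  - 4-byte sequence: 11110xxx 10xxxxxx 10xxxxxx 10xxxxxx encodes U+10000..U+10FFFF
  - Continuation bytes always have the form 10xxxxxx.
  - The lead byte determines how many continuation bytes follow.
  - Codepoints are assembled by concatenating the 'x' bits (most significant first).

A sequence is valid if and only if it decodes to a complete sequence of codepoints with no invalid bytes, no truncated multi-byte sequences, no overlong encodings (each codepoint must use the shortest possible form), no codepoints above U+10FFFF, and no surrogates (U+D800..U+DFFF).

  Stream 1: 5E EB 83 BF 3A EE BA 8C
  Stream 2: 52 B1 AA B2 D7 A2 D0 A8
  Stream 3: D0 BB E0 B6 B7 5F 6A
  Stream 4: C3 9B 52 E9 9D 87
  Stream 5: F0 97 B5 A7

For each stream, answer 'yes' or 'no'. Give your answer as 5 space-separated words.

Stream 1: decodes cleanly. VALID
Stream 2: error at byte offset 1. INVALID
Stream 3: decodes cleanly. VALID
Stream 4: decodes cleanly. VALID
Stream 5: decodes cleanly. VALID

Answer: yes no yes yes yes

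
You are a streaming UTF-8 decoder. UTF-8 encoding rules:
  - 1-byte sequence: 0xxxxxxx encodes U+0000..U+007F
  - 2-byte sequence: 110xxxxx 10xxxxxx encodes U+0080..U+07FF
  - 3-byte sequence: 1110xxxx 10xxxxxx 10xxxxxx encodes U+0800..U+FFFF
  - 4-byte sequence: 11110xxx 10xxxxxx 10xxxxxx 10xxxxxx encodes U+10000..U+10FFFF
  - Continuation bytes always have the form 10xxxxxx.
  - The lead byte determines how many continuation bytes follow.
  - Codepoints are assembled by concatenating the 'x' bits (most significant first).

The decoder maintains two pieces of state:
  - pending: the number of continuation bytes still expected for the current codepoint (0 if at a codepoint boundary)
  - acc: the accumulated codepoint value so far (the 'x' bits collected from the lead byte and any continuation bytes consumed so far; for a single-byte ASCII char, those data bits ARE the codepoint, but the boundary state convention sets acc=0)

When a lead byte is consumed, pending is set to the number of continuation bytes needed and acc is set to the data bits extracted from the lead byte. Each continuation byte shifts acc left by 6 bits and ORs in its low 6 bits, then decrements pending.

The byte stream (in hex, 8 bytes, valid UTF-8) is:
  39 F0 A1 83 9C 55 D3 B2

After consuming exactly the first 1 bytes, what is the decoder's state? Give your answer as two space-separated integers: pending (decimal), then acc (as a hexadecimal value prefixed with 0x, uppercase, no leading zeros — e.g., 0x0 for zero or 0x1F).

Answer: 0 0x0

Derivation:
Byte[0]=39: 1-byte. pending=0, acc=0x0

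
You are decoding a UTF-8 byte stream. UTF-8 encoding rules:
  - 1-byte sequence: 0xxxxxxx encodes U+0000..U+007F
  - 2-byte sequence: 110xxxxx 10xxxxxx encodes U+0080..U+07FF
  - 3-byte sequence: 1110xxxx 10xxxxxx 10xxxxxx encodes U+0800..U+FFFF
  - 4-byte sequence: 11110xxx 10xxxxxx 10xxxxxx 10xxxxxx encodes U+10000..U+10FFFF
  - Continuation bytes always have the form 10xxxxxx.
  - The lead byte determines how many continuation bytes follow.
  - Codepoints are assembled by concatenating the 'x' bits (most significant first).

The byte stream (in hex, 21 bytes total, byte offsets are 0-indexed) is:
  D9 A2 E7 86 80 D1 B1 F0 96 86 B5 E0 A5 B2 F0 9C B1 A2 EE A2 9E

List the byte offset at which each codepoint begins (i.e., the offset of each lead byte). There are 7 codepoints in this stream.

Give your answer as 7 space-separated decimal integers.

Byte[0]=D9: 2-byte lead, need 1 cont bytes. acc=0x19
Byte[1]=A2: continuation. acc=(acc<<6)|0x22=0x662
Completed: cp=U+0662 (starts at byte 0)
Byte[2]=E7: 3-byte lead, need 2 cont bytes. acc=0x7
Byte[3]=86: continuation. acc=(acc<<6)|0x06=0x1C6
Byte[4]=80: continuation. acc=(acc<<6)|0x00=0x7180
Completed: cp=U+7180 (starts at byte 2)
Byte[5]=D1: 2-byte lead, need 1 cont bytes. acc=0x11
Byte[6]=B1: continuation. acc=(acc<<6)|0x31=0x471
Completed: cp=U+0471 (starts at byte 5)
Byte[7]=F0: 4-byte lead, need 3 cont bytes. acc=0x0
Byte[8]=96: continuation. acc=(acc<<6)|0x16=0x16
Byte[9]=86: continuation. acc=(acc<<6)|0x06=0x586
Byte[10]=B5: continuation. acc=(acc<<6)|0x35=0x161B5
Completed: cp=U+161B5 (starts at byte 7)
Byte[11]=E0: 3-byte lead, need 2 cont bytes. acc=0x0
Byte[12]=A5: continuation. acc=(acc<<6)|0x25=0x25
Byte[13]=B2: continuation. acc=(acc<<6)|0x32=0x972
Completed: cp=U+0972 (starts at byte 11)
Byte[14]=F0: 4-byte lead, need 3 cont bytes. acc=0x0
Byte[15]=9C: continuation. acc=(acc<<6)|0x1C=0x1C
Byte[16]=B1: continuation. acc=(acc<<6)|0x31=0x731
Byte[17]=A2: continuation. acc=(acc<<6)|0x22=0x1CC62
Completed: cp=U+1CC62 (starts at byte 14)
Byte[18]=EE: 3-byte lead, need 2 cont bytes. acc=0xE
Byte[19]=A2: continuation. acc=(acc<<6)|0x22=0x3A2
Byte[20]=9E: continuation. acc=(acc<<6)|0x1E=0xE89E
Completed: cp=U+E89E (starts at byte 18)

Answer: 0 2 5 7 11 14 18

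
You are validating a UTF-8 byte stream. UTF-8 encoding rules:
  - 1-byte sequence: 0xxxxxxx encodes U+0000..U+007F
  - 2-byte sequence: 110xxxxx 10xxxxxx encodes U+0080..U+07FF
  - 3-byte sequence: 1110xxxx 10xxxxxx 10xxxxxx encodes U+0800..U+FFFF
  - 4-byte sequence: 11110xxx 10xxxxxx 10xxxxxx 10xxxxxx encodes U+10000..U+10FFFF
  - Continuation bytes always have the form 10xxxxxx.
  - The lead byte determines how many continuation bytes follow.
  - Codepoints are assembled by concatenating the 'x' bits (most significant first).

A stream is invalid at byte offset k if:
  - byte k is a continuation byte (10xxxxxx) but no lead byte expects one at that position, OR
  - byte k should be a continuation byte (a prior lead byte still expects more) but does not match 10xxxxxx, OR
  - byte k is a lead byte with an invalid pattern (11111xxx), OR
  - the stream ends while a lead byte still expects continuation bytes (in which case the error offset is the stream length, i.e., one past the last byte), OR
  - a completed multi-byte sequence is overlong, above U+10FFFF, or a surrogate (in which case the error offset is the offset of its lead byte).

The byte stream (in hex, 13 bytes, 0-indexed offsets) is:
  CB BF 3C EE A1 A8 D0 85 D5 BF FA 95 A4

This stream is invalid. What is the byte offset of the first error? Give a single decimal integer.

Answer: 10

Derivation:
Byte[0]=CB: 2-byte lead, need 1 cont bytes. acc=0xB
Byte[1]=BF: continuation. acc=(acc<<6)|0x3F=0x2FF
Completed: cp=U+02FF (starts at byte 0)
Byte[2]=3C: 1-byte ASCII. cp=U+003C
Byte[3]=EE: 3-byte lead, need 2 cont bytes. acc=0xE
Byte[4]=A1: continuation. acc=(acc<<6)|0x21=0x3A1
Byte[5]=A8: continuation. acc=(acc<<6)|0x28=0xE868
Completed: cp=U+E868 (starts at byte 3)
Byte[6]=D0: 2-byte lead, need 1 cont bytes. acc=0x10
Byte[7]=85: continuation. acc=(acc<<6)|0x05=0x405
Completed: cp=U+0405 (starts at byte 6)
Byte[8]=D5: 2-byte lead, need 1 cont bytes. acc=0x15
Byte[9]=BF: continuation. acc=(acc<<6)|0x3F=0x57F
Completed: cp=U+057F (starts at byte 8)
Byte[10]=FA: INVALID lead byte (not 0xxx/110x/1110/11110)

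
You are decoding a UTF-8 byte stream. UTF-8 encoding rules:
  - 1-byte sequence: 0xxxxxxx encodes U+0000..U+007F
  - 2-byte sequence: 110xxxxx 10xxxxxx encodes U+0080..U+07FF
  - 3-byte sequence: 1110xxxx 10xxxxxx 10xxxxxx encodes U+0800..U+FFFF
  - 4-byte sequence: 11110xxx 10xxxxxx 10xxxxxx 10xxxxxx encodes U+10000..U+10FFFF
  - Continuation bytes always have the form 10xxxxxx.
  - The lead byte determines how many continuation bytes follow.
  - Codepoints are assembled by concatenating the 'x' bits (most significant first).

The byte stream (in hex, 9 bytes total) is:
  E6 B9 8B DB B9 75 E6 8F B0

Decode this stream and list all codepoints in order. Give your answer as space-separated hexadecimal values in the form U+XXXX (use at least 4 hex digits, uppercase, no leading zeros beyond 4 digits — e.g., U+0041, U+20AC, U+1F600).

Byte[0]=E6: 3-byte lead, need 2 cont bytes. acc=0x6
Byte[1]=B9: continuation. acc=(acc<<6)|0x39=0x1B9
Byte[2]=8B: continuation. acc=(acc<<6)|0x0B=0x6E4B
Completed: cp=U+6E4B (starts at byte 0)
Byte[3]=DB: 2-byte lead, need 1 cont bytes. acc=0x1B
Byte[4]=B9: continuation. acc=(acc<<6)|0x39=0x6F9
Completed: cp=U+06F9 (starts at byte 3)
Byte[5]=75: 1-byte ASCII. cp=U+0075
Byte[6]=E6: 3-byte lead, need 2 cont bytes. acc=0x6
Byte[7]=8F: continuation. acc=(acc<<6)|0x0F=0x18F
Byte[8]=B0: continuation. acc=(acc<<6)|0x30=0x63F0
Completed: cp=U+63F0 (starts at byte 6)

Answer: U+6E4B U+06F9 U+0075 U+63F0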